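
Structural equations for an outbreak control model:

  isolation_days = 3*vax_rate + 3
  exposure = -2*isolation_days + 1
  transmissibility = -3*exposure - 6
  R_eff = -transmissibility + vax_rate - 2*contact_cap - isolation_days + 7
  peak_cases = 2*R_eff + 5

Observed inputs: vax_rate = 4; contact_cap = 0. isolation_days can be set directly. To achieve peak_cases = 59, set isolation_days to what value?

Intervening on isolation_days fixes its value directly, overriding its dependence on vax_rate.
Substituting into the transmissibility equation gives transmissibility = 6*isolation_days - 9.
So R_eff = -7*isolation_days + 20.
So peak_cases = -14*isolation_days + 45.
Solve -14*isolation_days + 45 = 59: isolation_days = (59 - 45) / -14 = -1.

isolation_days = -1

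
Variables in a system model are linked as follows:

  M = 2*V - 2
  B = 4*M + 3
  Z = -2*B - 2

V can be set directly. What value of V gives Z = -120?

Substituting into the B equation gives B = 8*V - 5.
Substituting into the Z equation gives Z = -16*V + 8.
Solve -16*V + 8 = -120: V = (-120 - 8) / -16 = 8.

V = 8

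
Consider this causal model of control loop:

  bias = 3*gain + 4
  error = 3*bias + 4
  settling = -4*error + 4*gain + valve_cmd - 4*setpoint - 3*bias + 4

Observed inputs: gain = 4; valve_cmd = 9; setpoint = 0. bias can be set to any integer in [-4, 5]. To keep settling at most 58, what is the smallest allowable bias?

Intervening on bias fixes its value directly, overriding its dependence on gain.
Substituting into the settling equation gives settling = -15*bias + 13.
Require -15*bias + 13 ≤ 58, so bias ≥ -3.
The smallest integer in [-4, 5] satisfying this is -3.

bias = -3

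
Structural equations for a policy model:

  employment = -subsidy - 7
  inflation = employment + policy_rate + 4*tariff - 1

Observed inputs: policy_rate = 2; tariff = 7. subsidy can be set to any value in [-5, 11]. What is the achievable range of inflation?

11 to 27

Substituting into the inflation equation gives inflation = -subsidy + 22.
Linear in subsidy, so extremes are at the endpoints: subsidy = -5 gives inflation = 27; subsidy = 11 gives inflation = 11.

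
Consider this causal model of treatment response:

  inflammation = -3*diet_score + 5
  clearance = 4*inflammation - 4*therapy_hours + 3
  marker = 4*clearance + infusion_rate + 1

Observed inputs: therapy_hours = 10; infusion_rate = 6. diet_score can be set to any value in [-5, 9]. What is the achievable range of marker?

-493 to 179

Substituting into the clearance equation gives clearance = -12*diet_score - 17.
So marker = -48*diet_score - 61.
Linear in diet_score, so extremes are at the endpoints: diet_score = -5 gives marker = 179; diet_score = 9 gives marker = -493.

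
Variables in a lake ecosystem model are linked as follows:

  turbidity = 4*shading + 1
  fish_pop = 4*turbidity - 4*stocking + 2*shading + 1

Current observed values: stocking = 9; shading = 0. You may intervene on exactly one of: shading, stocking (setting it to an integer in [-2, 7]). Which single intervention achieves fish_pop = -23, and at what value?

set stocking = 7

Intervening on shading: fish_pop = 18*shading - 31. Reaching -23 requires shading = 4/9, not an integer.
Intervening on stocking: with other inputs at their observed values, fish_pop = -4*stocking + 5. Solving for -23 gives stocking = 7, within [-2, 7].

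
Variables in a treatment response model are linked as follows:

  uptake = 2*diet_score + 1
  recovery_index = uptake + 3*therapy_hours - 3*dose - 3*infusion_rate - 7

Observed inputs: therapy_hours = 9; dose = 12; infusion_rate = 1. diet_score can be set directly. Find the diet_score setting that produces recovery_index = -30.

Substituting into the recovery_index equation gives recovery_index = 2*diet_score - 18.
Solve 2*diet_score - 18 = -30: diet_score = (-30 + 18) / 2 = -6.

diet_score = -6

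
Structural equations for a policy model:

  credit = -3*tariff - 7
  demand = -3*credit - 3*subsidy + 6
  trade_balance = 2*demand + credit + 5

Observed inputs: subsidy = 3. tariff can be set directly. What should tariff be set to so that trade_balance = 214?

tariff = 12

Substituting into the demand equation gives demand = 9*tariff + 18.
trade_balance becomes 15*tariff + 34.
Solve 15*tariff + 34 = 214: tariff = (214 - 34) / 15 = 12.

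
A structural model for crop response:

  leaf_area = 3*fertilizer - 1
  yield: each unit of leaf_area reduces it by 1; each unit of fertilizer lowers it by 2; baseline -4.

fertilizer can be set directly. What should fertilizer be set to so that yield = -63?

Substituting into the yield equation gives yield = -5*fertilizer - 3.
Solve -5*fertilizer - 3 = -63: fertilizer = (-63 + 3) / -5 = 12.

fertilizer = 12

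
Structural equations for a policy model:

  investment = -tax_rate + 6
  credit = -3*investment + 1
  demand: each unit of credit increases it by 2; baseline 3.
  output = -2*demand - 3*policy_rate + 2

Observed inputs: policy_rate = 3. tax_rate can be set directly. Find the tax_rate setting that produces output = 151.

Substituting into the credit equation gives credit = 3*tax_rate - 17.
Substituting into the demand equation gives demand = 6*tax_rate - 31.
Substituting into the output equation gives output = -12*tax_rate + 55.
Solve -12*tax_rate + 55 = 151: tax_rate = (151 - 55) / -12 = -8.

tax_rate = -8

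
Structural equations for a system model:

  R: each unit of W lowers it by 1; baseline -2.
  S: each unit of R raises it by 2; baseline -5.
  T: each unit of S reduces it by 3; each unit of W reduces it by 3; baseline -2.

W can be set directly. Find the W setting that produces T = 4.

W = -7

Substituting into the S equation gives S = -2*W - 9.
So T = 3*W + 25.
Solve 3*W + 25 = 4: W = (4 - 25) / 3 = -7.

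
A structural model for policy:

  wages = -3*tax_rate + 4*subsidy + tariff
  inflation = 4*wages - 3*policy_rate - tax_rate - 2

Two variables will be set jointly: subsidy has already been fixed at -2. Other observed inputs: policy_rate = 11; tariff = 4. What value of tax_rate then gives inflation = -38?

With subsidy held at -2:
Substituting into the wages equation gives wages = -3*tax_rate - 4.
This gives inflation = -13*tax_rate - 51.
Solve -13*tax_rate - 51 = -38: tax_rate = (-38 + 51) / -13 = -1.

tax_rate = -1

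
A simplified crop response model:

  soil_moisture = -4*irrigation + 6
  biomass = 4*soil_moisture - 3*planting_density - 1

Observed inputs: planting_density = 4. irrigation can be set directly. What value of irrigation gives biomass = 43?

Substituting into the biomass equation gives biomass = -16*irrigation + 11.
Solve -16*irrigation + 11 = 43: irrigation = (43 - 11) / -16 = -2.

irrigation = -2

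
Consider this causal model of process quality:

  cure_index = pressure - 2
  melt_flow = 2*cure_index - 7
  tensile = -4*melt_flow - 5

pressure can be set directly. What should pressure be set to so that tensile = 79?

Substituting into the melt_flow equation gives melt_flow = 2*pressure - 11.
Substituting into the tensile equation gives tensile = -8*pressure + 39.
Solve -8*pressure + 39 = 79: pressure = (79 - 39) / -8 = -5.

pressure = -5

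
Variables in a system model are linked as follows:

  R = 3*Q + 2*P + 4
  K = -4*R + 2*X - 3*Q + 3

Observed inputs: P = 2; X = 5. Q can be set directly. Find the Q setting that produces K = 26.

Substituting into the R equation gives R = 3*Q + 8.
K becomes -15*Q - 19.
Solve -15*Q - 19 = 26: Q = (26 + 19) / -15 = -3.

Q = -3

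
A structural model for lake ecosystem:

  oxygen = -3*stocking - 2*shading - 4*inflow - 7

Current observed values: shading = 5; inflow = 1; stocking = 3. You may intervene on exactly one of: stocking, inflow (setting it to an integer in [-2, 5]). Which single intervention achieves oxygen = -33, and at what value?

Intervening on stocking: with other inputs at their observed values, oxygen = -3*stocking - 21. Solving for -33 gives stocking = 4, within [-2, 5].
Intervening on inflow: oxygen = -4*inflow - 26. Reaching -33 requires inflow = 7/4, not an integer.

set stocking = 4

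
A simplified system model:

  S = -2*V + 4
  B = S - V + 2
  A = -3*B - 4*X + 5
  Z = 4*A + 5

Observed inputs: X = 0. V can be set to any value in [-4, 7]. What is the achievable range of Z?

-191 to 205

Substituting into the B equation gives B = -3*V + 6.
This gives A = 9*V - 13.
So Z = 36*V - 47.
Linear in V, so extremes are at the endpoints: V = -4 gives Z = -191; V = 7 gives Z = 205.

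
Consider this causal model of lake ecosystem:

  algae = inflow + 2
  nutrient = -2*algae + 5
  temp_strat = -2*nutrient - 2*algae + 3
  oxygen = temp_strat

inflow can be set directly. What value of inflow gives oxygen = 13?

inflow = 8

Substituting into the nutrient equation gives nutrient = -2*inflow + 1.
Substituting into the temp_strat equation gives temp_strat = 2*inflow - 3.
Substituting into the oxygen equation gives oxygen = 2*inflow - 3.
Solve 2*inflow - 3 = 13: inflow = (13 + 3) / 2 = 8.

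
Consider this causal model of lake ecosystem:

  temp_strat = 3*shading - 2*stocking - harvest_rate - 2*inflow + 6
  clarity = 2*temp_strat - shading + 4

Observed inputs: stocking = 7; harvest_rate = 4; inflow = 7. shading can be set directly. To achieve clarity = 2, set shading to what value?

Substituting into the temp_strat equation gives temp_strat = 3*shading - 26.
Substituting into the clarity equation gives clarity = 5*shading - 48.
Solve 5*shading - 48 = 2: shading = (2 + 48) / 5 = 10.

shading = 10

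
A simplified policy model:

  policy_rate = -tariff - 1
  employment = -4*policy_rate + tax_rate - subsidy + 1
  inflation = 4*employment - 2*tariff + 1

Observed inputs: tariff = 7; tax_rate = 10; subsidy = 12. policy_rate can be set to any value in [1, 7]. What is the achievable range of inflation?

Intervening on policy_rate fixes its value directly, overriding its dependence on tariff.
Substituting into the employment equation gives employment = -4*policy_rate - 1.
inflation becomes -16*policy_rate - 17.
Linear in policy_rate, so extremes are at the endpoints: policy_rate = 1 gives inflation = -33; policy_rate = 7 gives inflation = -129.

-129 to -33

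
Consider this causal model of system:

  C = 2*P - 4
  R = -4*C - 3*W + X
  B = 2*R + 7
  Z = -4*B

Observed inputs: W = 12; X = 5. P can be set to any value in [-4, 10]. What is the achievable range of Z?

-164 to 732

Substituting into the R equation gives R = -8*P - 15.
Substituting into the B equation gives B = -16*P - 23.
This gives Z = 64*P + 92.
Linear in P, so extremes are at the endpoints: P = -4 gives Z = -164; P = 10 gives Z = 732.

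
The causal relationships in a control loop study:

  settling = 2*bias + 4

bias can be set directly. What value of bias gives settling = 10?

Solve 2*bias + 4 = 10: bias = (10 - 4) / 2 = 3.

bias = 3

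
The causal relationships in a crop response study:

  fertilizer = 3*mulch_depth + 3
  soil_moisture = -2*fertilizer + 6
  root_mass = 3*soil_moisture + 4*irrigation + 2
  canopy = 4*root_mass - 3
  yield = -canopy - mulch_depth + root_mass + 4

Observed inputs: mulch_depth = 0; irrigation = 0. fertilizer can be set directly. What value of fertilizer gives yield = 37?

Intervening on fertilizer fixes its value directly, overriding its dependence on mulch_depth.
Substituting into the root_mass equation gives root_mass = -6*fertilizer + 20.
Substituting into the canopy equation gives canopy = -24*fertilizer + 77.
So yield = 18*fertilizer - 53.
Solve 18*fertilizer - 53 = 37: fertilizer = (37 + 53) / 18 = 5.

fertilizer = 5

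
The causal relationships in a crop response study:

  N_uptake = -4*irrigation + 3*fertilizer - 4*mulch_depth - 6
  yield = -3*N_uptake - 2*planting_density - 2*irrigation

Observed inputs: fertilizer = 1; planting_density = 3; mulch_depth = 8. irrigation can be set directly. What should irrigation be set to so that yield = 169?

irrigation = 7

Substituting into the N_uptake equation gives N_uptake = -4*irrigation - 35.
This gives yield = 10*irrigation + 99.
Solve 10*irrigation + 99 = 169: irrigation = (169 - 99) / 10 = 7.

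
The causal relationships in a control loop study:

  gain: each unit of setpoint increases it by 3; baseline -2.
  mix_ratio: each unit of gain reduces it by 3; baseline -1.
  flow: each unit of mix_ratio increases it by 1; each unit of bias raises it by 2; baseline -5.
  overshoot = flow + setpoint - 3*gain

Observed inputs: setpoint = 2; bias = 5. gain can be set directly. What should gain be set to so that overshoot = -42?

gain = 8

Intervening on gain fixes its value directly, overriding its dependence on setpoint.
Substituting into the flow equation gives flow = -3*gain + 4.
Substituting into the overshoot equation gives overshoot = -6*gain + 6.
Solve -6*gain + 6 = -42: gain = (-42 - 6) / -6 = 8.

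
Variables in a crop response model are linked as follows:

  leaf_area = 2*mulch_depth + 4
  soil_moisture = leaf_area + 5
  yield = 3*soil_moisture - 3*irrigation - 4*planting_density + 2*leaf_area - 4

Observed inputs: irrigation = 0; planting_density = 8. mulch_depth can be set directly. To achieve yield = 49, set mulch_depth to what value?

Substituting into the soil_moisture equation gives soil_moisture = 2*mulch_depth + 9.
yield becomes 10*mulch_depth - 1.
Solve 10*mulch_depth - 1 = 49: mulch_depth = (49 + 1) / 10 = 5.

mulch_depth = 5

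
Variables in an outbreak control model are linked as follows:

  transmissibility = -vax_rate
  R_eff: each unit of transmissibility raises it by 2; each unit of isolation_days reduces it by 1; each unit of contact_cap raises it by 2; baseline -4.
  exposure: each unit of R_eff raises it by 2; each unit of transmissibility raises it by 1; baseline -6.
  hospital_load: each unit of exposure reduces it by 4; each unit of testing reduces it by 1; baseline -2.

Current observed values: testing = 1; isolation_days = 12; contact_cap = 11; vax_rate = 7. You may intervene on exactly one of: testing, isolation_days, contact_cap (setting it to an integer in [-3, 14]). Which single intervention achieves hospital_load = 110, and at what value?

set testing = 4

Intervening on testing: with other inputs at their observed values, hospital_load = -testing + 114. Solving for 110 gives testing = 4, within [-3, 14].
Intervening on isolation_days: hospital_load = 8*isolation_days + 17. Reaching 110 requires isolation_days = 93/8, not an integer.
Intervening on contact_cap: hospital_load = -16*contact_cap + 289. Reaching 110 requires contact_cap = 179/16, not an integer.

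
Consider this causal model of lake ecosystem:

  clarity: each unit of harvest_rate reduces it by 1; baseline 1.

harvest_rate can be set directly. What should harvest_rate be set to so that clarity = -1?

harvest_rate = 2

Solve -harvest_rate + 1 = -1: harvest_rate = (-1 - 1) / -1 = 2.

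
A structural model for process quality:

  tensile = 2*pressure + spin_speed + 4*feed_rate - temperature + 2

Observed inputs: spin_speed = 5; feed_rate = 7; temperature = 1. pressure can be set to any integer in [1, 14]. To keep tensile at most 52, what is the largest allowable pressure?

Substituting into the tensile equation gives tensile = 2*pressure + 34.
Require 2*pressure + 34 ≤ 52, so pressure ≤ 9.
The largest integer in [1, 14] satisfying this is 9.

pressure = 9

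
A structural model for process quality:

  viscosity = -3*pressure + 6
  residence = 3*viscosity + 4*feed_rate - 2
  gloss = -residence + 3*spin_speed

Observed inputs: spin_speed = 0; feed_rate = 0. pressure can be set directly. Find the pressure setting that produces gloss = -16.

Substituting into the residence equation gives residence = -9*pressure + 16.
Substituting into the gloss equation gives gloss = 9*pressure - 16.
Solve 9*pressure - 16 = -16: pressure = (-16 + 16) / 9 = 0.

pressure = 0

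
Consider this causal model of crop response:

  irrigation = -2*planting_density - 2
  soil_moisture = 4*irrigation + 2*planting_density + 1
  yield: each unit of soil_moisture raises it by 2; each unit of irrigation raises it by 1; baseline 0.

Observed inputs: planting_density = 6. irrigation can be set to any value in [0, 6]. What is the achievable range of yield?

Intervening on irrigation fixes its value directly, overriding its dependence on planting_density.
Substituting into the soil_moisture equation gives soil_moisture = 4*irrigation + 13.
yield becomes 9*irrigation + 26.
Linear in irrigation, so extremes are at the endpoints: irrigation = 0 gives yield = 26; irrigation = 6 gives yield = 80.

26 to 80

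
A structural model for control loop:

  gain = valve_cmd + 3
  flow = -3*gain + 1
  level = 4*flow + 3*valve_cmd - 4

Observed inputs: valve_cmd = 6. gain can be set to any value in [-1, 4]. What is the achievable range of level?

Intervening on gain fixes its value directly, overriding its dependence on valve_cmd.
Substituting into the level equation gives level = -12*gain + 18.
Linear in gain, so extremes are at the endpoints: gain = -1 gives level = 30; gain = 4 gives level = -30.

-30 to 30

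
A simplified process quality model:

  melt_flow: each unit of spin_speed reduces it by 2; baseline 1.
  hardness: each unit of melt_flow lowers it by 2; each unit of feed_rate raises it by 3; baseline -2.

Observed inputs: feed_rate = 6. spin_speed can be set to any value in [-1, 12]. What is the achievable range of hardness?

Substituting into the hardness equation gives hardness = 4*spin_speed + 14.
Linear in spin_speed, so extremes are at the endpoints: spin_speed = -1 gives hardness = 10; spin_speed = 12 gives hardness = 62.

10 to 62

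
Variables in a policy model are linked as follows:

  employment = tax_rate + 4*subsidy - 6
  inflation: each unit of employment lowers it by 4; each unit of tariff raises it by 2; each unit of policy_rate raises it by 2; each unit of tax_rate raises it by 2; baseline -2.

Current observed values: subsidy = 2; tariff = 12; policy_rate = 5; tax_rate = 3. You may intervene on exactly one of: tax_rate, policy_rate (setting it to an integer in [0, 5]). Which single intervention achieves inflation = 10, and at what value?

Intervening on tax_rate: inflation = -2*tax_rate + 24. Reaching 10 requires tax_rate = 7, outside [0, 5].
Intervening on policy_rate: with other inputs at their observed values, inflation = 2*policy_rate + 8. Solving for 10 gives policy_rate = 1, within [0, 5].

set policy_rate = 1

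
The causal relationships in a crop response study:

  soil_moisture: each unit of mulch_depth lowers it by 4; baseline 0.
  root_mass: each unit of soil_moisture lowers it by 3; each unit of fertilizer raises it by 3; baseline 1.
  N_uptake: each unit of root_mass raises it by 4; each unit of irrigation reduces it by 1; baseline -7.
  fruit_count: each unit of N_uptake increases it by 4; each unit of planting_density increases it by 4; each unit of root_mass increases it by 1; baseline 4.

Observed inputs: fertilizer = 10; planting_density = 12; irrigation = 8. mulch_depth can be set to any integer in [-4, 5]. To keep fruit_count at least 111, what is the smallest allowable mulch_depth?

mulch_depth = -2

Substituting into the root_mass equation gives root_mass = 12*mulch_depth + 31.
Substituting into the N_uptake equation gives N_uptake = 48*mulch_depth + 109.
Substituting into the fruit_count equation gives fruit_count = 204*mulch_depth + 519.
Require 204*mulch_depth + 519 ≥ 111, so mulch_depth ≥ -2.
The smallest integer in [-4, 5] satisfying this is -2.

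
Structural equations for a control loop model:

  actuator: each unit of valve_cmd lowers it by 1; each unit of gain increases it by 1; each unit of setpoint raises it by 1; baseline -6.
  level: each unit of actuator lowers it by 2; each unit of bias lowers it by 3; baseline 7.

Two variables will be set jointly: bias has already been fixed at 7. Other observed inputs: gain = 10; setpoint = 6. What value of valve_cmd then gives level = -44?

With bias held at 7:
Substituting into the actuator equation gives actuator = -valve_cmd + 10.
So level = 2*valve_cmd - 34.
Solve 2*valve_cmd - 34 = -44: valve_cmd = (-44 + 34) / 2 = -5.

valve_cmd = -5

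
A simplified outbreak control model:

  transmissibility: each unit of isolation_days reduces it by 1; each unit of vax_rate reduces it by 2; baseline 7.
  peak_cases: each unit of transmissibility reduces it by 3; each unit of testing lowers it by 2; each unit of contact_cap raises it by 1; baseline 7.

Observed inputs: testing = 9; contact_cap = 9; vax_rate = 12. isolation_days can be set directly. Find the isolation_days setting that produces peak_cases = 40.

isolation_days = -3

Substituting into the transmissibility equation gives transmissibility = -isolation_days - 17.
Substituting into the peak_cases equation gives peak_cases = 3*isolation_days + 49.
Solve 3*isolation_days + 49 = 40: isolation_days = (40 - 49) / 3 = -3.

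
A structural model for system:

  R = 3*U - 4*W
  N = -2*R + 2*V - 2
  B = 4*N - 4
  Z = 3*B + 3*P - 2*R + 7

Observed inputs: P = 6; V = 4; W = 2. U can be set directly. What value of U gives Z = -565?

Substituting into the R equation gives R = 3*U - 8.
Substituting into the N equation gives N = -6*U + 22.
Substituting into the B equation gives B = -24*U + 84.
Substituting into the Z equation gives Z = -78*U + 293.
Solve -78*U + 293 = -565: U = (-565 - 293) / -78 = 11.

U = 11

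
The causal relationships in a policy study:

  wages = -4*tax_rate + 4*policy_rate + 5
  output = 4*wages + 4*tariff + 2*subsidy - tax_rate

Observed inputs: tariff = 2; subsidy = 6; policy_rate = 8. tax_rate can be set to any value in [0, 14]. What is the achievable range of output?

-70 to 168

Substituting into the wages equation gives wages = -4*tax_rate + 37.
So output = -17*tax_rate + 168.
Linear in tax_rate, so extremes are at the endpoints: tax_rate = 0 gives output = 168; tax_rate = 14 gives output = -70.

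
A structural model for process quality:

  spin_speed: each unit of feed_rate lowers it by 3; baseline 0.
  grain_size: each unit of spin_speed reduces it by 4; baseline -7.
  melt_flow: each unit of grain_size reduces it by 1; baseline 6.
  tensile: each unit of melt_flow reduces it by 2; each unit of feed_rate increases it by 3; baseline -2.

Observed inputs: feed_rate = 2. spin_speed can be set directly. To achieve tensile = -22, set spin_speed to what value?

spin_speed = 0

Intervening on spin_speed fixes its value directly, overriding its dependence on feed_rate.
Substituting into the melt_flow equation gives melt_flow = 4*spin_speed + 13.
This gives tensile = -8*spin_speed - 22.
Solve -8*spin_speed - 22 = -22: spin_speed = (-22 + 22) / -8 = 0.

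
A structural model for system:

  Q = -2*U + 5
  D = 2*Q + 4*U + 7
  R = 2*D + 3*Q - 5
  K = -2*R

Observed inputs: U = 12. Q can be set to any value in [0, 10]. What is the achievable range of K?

Intervening on Q fixes its value directly, overriding its dependence on U.
Substituting into the D equation gives D = 2*Q + 55.
Substituting into the R equation gives R = 7*Q + 105.
Substituting into the K equation gives K = -14*Q - 210.
Linear in Q, so extremes are at the endpoints: Q = 0 gives K = -210; Q = 10 gives K = -350.

-350 to -210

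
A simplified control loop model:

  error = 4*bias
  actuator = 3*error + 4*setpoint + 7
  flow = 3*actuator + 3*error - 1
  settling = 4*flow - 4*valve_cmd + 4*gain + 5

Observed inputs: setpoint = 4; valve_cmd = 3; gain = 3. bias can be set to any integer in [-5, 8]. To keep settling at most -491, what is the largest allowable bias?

bias = -4

Substituting into the actuator equation gives actuator = 12*bias + 23.
So flow = 48*bias + 68.
Substituting into the settling equation gives settling = 192*bias + 277.
Require 192*bias + 277 ≤ -491, so bias ≤ -4.
The largest integer in [-5, 8] satisfying this is -4.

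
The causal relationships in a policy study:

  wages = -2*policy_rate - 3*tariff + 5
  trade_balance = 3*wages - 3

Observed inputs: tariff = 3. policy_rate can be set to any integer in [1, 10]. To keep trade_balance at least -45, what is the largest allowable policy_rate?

Substituting into the wages equation gives wages = -2*policy_rate - 4.
Substituting into the trade_balance equation gives trade_balance = -6*policy_rate - 15.
Require -6*policy_rate - 15 ≥ -45, so policy_rate ≤ 5.
The largest integer in [1, 10] satisfying this is 5.

policy_rate = 5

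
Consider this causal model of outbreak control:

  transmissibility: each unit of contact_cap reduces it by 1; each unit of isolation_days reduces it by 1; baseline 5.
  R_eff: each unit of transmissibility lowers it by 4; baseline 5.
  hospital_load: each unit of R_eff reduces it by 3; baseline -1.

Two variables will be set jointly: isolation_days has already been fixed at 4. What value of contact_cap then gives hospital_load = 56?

With isolation_days held at 4:
Substituting into the transmissibility equation gives transmissibility = -contact_cap + 1.
So R_eff = 4*contact_cap + 1.
Substituting into the hospital_load equation gives hospital_load = -12*contact_cap - 4.
Solve -12*contact_cap - 4 = 56: contact_cap = (56 + 4) / -12 = -5.

contact_cap = -5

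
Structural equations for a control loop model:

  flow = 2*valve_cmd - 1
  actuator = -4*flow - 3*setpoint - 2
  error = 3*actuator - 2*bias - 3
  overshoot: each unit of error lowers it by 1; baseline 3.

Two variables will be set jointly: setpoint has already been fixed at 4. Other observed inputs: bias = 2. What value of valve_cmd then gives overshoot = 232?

With setpoint held at 4:
Substituting into the actuator equation gives actuator = -8*valve_cmd - 10.
Substituting into the error equation gives error = -24*valve_cmd - 37.
This gives overshoot = 24*valve_cmd + 40.
Solve 24*valve_cmd + 40 = 232: valve_cmd = (232 - 40) / 24 = 8.

valve_cmd = 8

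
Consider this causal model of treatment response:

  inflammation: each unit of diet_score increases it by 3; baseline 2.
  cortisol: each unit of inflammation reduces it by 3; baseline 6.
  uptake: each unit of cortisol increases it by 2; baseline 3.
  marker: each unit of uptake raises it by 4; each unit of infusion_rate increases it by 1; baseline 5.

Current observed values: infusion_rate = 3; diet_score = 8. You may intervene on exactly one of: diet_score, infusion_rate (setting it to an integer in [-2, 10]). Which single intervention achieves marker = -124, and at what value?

set diet_score = 2

Intervening on diet_score: with other inputs at their observed values, marker = -72*diet_score + 20. Solving for -124 gives diet_score = 2, within [-2, 10].
Intervening on infusion_rate: marker = infusion_rate - 559. Reaching -124 requires infusion_rate = 435, outside [-2, 10].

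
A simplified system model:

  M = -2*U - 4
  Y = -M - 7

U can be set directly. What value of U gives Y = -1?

U = 1

Substituting into the Y equation gives Y = 2*U - 3.
Solve 2*U - 3 = -1: U = (-1 + 3) / 2 = 1.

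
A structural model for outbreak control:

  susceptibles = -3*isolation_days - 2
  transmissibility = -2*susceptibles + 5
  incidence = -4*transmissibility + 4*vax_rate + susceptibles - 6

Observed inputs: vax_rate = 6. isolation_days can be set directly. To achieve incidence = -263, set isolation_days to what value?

isolation_days = 9

Substituting into the transmissibility equation gives transmissibility = 6*isolation_days + 9.
incidence becomes -27*isolation_days - 20.
Solve -27*isolation_days - 20 = -263: isolation_days = (-263 + 20) / -27 = 9.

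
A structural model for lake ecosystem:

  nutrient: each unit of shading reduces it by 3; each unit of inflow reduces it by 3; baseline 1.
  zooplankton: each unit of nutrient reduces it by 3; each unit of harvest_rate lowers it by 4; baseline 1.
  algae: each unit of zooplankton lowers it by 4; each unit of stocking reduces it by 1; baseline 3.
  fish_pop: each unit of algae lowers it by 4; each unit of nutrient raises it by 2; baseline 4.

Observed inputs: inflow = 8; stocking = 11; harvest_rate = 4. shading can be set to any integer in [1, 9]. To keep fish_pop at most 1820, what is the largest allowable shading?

Substituting into the nutrient equation gives nutrient = -3*shading - 23.
So zooplankton = 9*shading + 54.
Substituting into the algae equation gives algae = -36*shading - 224.
Substituting into the fish_pop equation gives fish_pop = 138*shading + 854.
Require 138*shading + 854 ≤ 1820, so shading ≤ 7.
The largest integer in [1, 9] satisfying this is 7.

shading = 7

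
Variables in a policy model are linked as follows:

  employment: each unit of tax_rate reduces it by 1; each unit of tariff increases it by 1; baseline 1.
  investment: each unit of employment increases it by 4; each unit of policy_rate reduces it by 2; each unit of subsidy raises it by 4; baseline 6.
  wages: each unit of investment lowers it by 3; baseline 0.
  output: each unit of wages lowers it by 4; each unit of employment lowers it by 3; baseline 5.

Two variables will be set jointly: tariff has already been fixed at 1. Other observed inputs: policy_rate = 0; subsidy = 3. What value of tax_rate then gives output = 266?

tax_rate = 1

With tariff held at 1:
Substituting into the employment equation gives employment = -tax_rate + 2.
Substituting into the investment equation gives investment = -4*tax_rate + 26.
Substituting into the wages equation gives wages = 12*tax_rate - 78.
Substituting into the output equation gives output = -45*tax_rate + 311.
Solve -45*tax_rate + 311 = 266: tax_rate = (266 - 311) / -45 = 1.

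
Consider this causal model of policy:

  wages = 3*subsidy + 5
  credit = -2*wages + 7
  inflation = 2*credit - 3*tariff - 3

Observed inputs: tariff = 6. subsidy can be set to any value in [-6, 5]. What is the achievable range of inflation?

Substituting into the credit equation gives credit = -6*subsidy - 3.
Substituting into the inflation equation gives inflation = -12*subsidy - 27.
Linear in subsidy, so extremes are at the endpoints: subsidy = -6 gives inflation = 45; subsidy = 5 gives inflation = -87.

-87 to 45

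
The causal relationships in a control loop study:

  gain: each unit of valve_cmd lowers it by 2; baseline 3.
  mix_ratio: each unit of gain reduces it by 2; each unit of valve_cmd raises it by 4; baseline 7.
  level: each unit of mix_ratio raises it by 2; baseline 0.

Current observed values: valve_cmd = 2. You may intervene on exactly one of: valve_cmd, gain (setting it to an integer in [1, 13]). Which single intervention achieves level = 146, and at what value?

Intervening on valve_cmd: with other inputs at their observed values, level = 16*valve_cmd + 2. Solving for 146 gives valve_cmd = 9, within [1, 13].
Intervening on gain: level = -4*gain + 30. Reaching 146 requires gain = -29, outside [1, 13].

set valve_cmd = 9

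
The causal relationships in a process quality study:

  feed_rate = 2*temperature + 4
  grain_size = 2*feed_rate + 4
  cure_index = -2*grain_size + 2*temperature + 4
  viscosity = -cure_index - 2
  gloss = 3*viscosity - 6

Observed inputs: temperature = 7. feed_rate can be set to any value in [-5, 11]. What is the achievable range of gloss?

-102 to 90

Intervening on feed_rate fixes its value directly, overriding its dependence on temperature.
Substituting into the cure_index equation gives cure_index = -4*feed_rate + 10.
viscosity becomes 4*feed_rate - 12.
This gives gloss = 12*feed_rate - 42.
Linear in feed_rate, so extremes are at the endpoints: feed_rate = -5 gives gloss = -102; feed_rate = 11 gives gloss = 90.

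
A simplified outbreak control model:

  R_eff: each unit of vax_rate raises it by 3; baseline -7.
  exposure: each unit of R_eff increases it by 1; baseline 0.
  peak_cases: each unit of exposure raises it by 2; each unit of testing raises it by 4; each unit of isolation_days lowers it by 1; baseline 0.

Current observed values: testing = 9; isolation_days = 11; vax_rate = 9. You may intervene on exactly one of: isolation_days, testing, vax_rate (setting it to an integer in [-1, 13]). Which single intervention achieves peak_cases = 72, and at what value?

set isolation_days = 4

Intervening on isolation_days: with other inputs at their observed values, peak_cases = -isolation_days + 76. Solving for 72 gives isolation_days = 4, within [-1, 13].
Intervening on testing: peak_cases = 4*testing + 29. Reaching 72 requires testing = 43/4, not an integer.
Intervening on vax_rate: peak_cases = 6*vax_rate + 11. Reaching 72 requires vax_rate = 61/6, not an integer.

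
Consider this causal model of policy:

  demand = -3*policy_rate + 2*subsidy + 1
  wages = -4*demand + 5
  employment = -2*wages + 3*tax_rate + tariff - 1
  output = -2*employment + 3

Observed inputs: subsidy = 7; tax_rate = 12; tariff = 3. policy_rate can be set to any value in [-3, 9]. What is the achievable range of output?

-437 to 139

Substituting into the demand equation gives demand = -3*policy_rate + 15.
wages becomes 12*policy_rate - 55.
This gives employment = -24*policy_rate + 148.
Substituting into the output equation gives output = 48*policy_rate - 293.
Linear in policy_rate, so extremes are at the endpoints: policy_rate = -3 gives output = -437; policy_rate = 9 gives output = 139.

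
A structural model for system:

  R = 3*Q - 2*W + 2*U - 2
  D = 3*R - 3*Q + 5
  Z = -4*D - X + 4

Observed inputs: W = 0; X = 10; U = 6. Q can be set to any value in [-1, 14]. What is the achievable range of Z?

Substituting into the R equation gives R = 3*Q + 10.
D becomes 6*Q + 35.
Z becomes -24*Q - 146.
Linear in Q, so extremes are at the endpoints: Q = -1 gives Z = -122; Q = 14 gives Z = -482.

-482 to -122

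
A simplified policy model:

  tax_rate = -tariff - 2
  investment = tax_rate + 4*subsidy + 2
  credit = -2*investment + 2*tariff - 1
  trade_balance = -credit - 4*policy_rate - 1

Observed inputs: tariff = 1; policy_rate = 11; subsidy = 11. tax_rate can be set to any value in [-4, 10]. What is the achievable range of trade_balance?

Intervening on tax_rate fixes its value directly, overriding its dependence on tariff.
Substituting into the investment equation gives investment = tax_rate + 46.
This gives credit = -2*tax_rate - 91.
Substituting into the trade_balance equation gives trade_balance = 2*tax_rate + 46.
Linear in tax_rate, so extremes are at the endpoints: tax_rate = -4 gives trade_balance = 38; tax_rate = 10 gives trade_balance = 66.

38 to 66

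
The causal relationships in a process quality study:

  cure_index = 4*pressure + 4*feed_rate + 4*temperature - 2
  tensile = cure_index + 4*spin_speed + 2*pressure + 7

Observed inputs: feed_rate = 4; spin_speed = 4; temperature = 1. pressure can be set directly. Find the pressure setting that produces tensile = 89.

Substituting into the cure_index equation gives cure_index = 4*pressure + 18.
Substituting into the tensile equation gives tensile = 6*pressure + 41.
Solve 6*pressure + 41 = 89: pressure = (89 - 41) / 6 = 8.

pressure = 8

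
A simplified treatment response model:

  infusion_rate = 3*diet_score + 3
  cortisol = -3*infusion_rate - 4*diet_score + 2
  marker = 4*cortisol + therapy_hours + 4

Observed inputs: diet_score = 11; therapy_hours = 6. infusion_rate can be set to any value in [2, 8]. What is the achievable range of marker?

-254 to -182

Intervening on infusion_rate fixes its value directly, overriding its dependence on diet_score.
Substituting into the cortisol equation gives cortisol = -3*infusion_rate - 42.
Substituting into the marker equation gives marker = -12*infusion_rate - 158.
Linear in infusion_rate, so extremes are at the endpoints: infusion_rate = 2 gives marker = -182; infusion_rate = 8 gives marker = -254.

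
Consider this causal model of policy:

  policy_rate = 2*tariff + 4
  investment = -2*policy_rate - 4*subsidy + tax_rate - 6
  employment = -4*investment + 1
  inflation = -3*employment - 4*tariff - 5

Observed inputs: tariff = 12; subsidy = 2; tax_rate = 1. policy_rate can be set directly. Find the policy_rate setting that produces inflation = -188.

policy_rate = -1

Intervening on policy_rate fixes its value directly, overriding its dependence on tariff.
Substituting into the investment equation gives investment = -2*policy_rate - 13.
This gives employment = 8*policy_rate + 53.
This gives inflation = -24*policy_rate - 212.
Solve -24*policy_rate - 212 = -188: policy_rate = (-188 + 212) / -24 = -1.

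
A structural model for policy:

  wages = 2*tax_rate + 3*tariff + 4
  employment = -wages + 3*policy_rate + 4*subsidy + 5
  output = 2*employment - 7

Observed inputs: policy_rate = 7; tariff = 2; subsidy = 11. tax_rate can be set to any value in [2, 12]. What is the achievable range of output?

Substituting into the wages equation gives wages = 2*tax_rate + 10.
This gives employment = -2*tax_rate + 60.
Substituting into the output equation gives output = -4*tax_rate + 113.
Linear in tax_rate, so extremes are at the endpoints: tax_rate = 2 gives output = 105; tax_rate = 12 gives output = 65.

65 to 105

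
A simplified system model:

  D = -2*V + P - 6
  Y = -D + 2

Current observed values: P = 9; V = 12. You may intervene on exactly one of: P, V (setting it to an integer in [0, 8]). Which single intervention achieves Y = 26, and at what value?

set P = 6

Intervening on P: with other inputs at their observed values, Y = -P + 32. Solving for 26 gives P = 6, within [0, 8].
Intervening on V: Y = 2*V - 1. Reaching 26 requires V = 27/2, not an integer.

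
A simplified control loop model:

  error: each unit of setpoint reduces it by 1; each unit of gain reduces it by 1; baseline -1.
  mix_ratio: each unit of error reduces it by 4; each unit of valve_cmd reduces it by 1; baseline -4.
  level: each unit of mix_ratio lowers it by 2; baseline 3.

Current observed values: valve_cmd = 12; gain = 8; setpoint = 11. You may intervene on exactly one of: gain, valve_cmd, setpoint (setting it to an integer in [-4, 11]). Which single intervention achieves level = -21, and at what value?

Intervening on gain: level = -8*gain - 61. Reaching -21 requires gain = -5, outside [-4, 11].
Intervening on valve_cmd: level = 2*valve_cmd - 149. Reaching -21 requires valve_cmd = 64, outside [-4, 11].
Intervening on setpoint: with other inputs at their observed values, level = -8*setpoint - 37. Solving for -21 gives setpoint = -2, within [-4, 11].

set setpoint = -2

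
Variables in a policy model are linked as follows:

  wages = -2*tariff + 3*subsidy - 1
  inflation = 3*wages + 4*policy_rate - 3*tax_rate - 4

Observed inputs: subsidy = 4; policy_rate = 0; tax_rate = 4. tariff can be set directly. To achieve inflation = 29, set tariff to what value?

tariff = -2

Substituting into the wages equation gives wages = -2*tariff + 11.
This gives inflation = -6*tariff + 17.
Solve -6*tariff + 17 = 29: tariff = (29 - 17) / -6 = -2.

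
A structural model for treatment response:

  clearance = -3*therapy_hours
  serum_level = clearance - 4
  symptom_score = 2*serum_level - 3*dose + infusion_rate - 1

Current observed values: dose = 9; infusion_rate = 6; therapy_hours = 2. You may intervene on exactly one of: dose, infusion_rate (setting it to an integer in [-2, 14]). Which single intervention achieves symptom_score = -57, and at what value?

set dose = 14

Intervening on dose: with other inputs at their observed values, symptom_score = -3*dose - 15. Solving for -57 gives dose = 14, within [-2, 14].
Intervening on infusion_rate: symptom_score = infusion_rate - 48. Reaching -57 requires infusion_rate = -9, outside [-2, 14].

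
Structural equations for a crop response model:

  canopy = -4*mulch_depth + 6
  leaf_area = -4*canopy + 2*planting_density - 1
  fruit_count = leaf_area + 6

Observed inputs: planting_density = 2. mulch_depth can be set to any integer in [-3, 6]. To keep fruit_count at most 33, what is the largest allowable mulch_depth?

Substituting into the leaf_area equation gives leaf_area = 16*mulch_depth - 21.
fruit_count becomes 16*mulch_depth - 15.
Require 16*mulch_depth - 15 ≤ 33, so mulch_depth ≤ 3.
The largest integer in [-3, 6] satisfying this is 3.

mulch_depth = 3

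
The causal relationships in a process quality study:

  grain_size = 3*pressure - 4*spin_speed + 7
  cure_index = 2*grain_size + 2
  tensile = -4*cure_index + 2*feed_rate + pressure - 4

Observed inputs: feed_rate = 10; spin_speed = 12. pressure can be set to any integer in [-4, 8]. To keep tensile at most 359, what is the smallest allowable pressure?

pressure = -1

Substituting into the grain_size equation gives grain_size = 3*pressure - 41.
Substituting into the cure_index equation gives cure_index = 6*pressure - 80.
Substituting into the tensile equation gives tensile = -23*pressure + 336.
Require -23*pressure + 336 ≤ 359, so pressure ≥ -1.
The smallest integer in [-4, 8] satisfying this is -1.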